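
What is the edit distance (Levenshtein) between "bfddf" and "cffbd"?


Computing edit distance: "bfddf" -> "cffbd"
DP table:
           c    f    f    b    d
      0    1    2    3    4    5
  b   1    1    2    3    3    4
  f   2    2    1    2    3    4
  d   3    3    2    2    3    3
  d   4    4    3    3    3    3
  f   5    5    4    3    4    4
Edit distance = dp[5][5] = 4

4


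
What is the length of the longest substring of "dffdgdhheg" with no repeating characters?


Input: "dffdgdhheg"
Sliding window (track last position of each char):
  Position 0 ('d'): window [0,0] length 1 -- new best
  Position 1 ('f'): window [0,1] length 2 -- new best
  Position 2 ('f'): repeat (last at 1), move window start to 2
  Position 2 ('f'): window [2,2] length 1
  Position 3 ('d'): window [2,3] length 2
  Position 4 ('g'): window [2,4] length 3 -- new best
  Position 5 ('d'): repeat (last at 3), move window start to 4
  Position 5 ('d'): window [4,5] length 2
  Position 6 ('h'): window [4,6] length 3
  Position 7 ('h'): repeat (last at 6), move window start to 7
  Position 7 ('h'): window [7,7] length 1
  Position 8 ('e'): window [7,8] length 2
  Position 9 ('g'): window [7,9] length 3
Longest substring with no repeats: "fdg" with length 3

3


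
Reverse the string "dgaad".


Input: dgaad
Reading characters right to left:
  Position 4: 'd'
  Position 3: 'a'
  Position 2: 'a'
  Position 1: 'g'
  Position 0: 'd'
Reversed: daagd

daagd


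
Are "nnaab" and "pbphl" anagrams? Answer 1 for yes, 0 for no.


Strings: "nnaab", "pbphl"
Sorted first:  aabnn
Sorted second: bhlpp
Differ at position 0: 'a' vs 'b' => not anagrams

0


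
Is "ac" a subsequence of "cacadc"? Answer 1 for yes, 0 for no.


Check if "ac" is a subsequence of "cacadc"
Greedy scan:
  Position 0 ('c'): no match needed
  Position 1 ('a'): matches sub[0] = 'a'
  Position 2 ('c'): matches sub[1] = 'c'
  Position 3 ('a'): no match needed
  Position 4 ('d'): no match needed
  Position 5 ('c'): no match needed
All 2 characters matched => is a subsequence

1


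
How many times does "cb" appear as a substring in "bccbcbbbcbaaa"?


Searching for "cb" in "bccbcbbbcbaaa"
Scanning each position:
  Position 0: "bc" => no
  Position 1: "cc" => no
  Position 2: "cb" => MATCH
  Position 3: "bc" => no
  Position 4: "cb" => MATCH
  Position 5: "bb" => no
  Position 6: "bb" => no
  Position 7: "bc" => no
  Position 8: "cb" => MATCH
  Position 9: "ba" => no
  Position 10: "aa" => no
  Position 11: "aa" => no
Total occurrences: 3

3


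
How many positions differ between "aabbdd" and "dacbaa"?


Comparing "aabbdd" and "dacbaa" position by position:
  Position 0: 'a' vs 'd' => DIFFER
  Position 1: 'a' vs 'a' => same
  Position 2: 'b' vs 'c' => DIFFER
  Position 3: 'b' vs 'b' => same
  Position 4: 'd' vs 'a' => DIFFER
  Position 5: 'd' vs 'a' => DIFFER
Positions that differ: 4

4


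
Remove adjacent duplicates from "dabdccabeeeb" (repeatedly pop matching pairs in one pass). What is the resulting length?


Input: dabdccabeeeb
Stack-based adjacent duplicate removal:
  Read 'd': push. Stack: d
  Read 'a': push. Stack: da
  Read 'b': push. Stack: dab
  Read 'd': push. Stack: dabd
  Read 'c': push. Stack: dabdc
  Read 'c': matches stack top 'c' => pop. Stack: dabd
  Read 'a': push. Stack: dabda
  Read 'b': push. Stack: dabdab
  Read 'e': push. Stack: dabdabe
  Read 'e': matches stack top 'e' => pop. Stack: dabdab
  Read 'e': push. Stack: dabdabe
  Read 'b': push. Stack: dabdabeb
Final stack: "dabdabeb" (length 8)

8


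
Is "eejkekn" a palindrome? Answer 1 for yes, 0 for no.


Input: eejkekn
Reversed: nkekjee
  Compare pos 0 ('e') with pos 6 ('n'): MISMATCH
  Compare pos 1 ('e') with pos 5 ('k'): MISMATCH
  Compare pos 2 ('j') with pos 4 ('e'): MISMATCH
Result: not a palindrome

0


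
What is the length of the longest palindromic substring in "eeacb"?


Input: "eeacb"
Checking substrings for palindromes:
  [0:2] "ee" (len 2) => palindrome
Longest palindromic substring: "ee" with length 2

2


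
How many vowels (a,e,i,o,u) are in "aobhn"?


Input: aobhn
Checking each character:
  'a' at position 0: vowel (running total: 1)
  'o' at position 1: vowel (running total: 2)
  'b' at position 2: consonant
  'h' at position 3: consonant
  'n' at position 4: consonant
Total vowels: 2

2


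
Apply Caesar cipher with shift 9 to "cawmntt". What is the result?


Caesar cipher: shift "cawmntt" by 9
  'c' (pos 2) + 9 = pos 11 = 'l'
  'a' (pos 0) + 9 = pos 9 = 'j'
  'w' (pos 22) + 9 = pos 5 = 'f'
  'm' (pos 12) + 9 = pos 21 = 'v'
  'n' (pos 13) + 9 = pos 22 = 'w'
  't' (pos 19) + 9 = pos 2 = 'c'
  't' (pos 19) + 9 = pos 2 = 'c'
Result: ljfvwcc

ljfvwcc


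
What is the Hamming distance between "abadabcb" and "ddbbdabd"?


Comparing "abadabcb" and "ddbbdabd" position by position:
  Position 0: 'a' vs 'd' => differ
  Position 1: 'b' vs 'd' => differ
  Position 2: 'a' vs 'b' => differ
  Position 3: 'd' vs 'b' => differ
  Position 4: 'a' vs 'd' => differ
  Position 5: 'b' vs 'a' => differ
  Position 6: 'c' vs 'b' => differ
  Position 7: 'b' vs 'd' => differ
Total differences (Hamming distance): 8

8


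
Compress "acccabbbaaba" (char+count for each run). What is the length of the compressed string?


Input: acccabbbaaba
Runs:
  'a' x 1 => "a1"
  'c' x 3 => "c3"
  'a' x 1 => "a1"
  'b' x 3 => "b3"
  'a' x 2 => "a2"
  'b' x 1 => "b1"
  'a' x 1 => "a1"
Compressed: "a1c3a1b3a2b1a1"
Compressed length: 14

14


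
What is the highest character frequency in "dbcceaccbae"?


Input: dbcceaccbae
Character counts:
  'a': 2
  'b': 2
  'c': 4
  'd': 1
  'e': 2
Maximum frequency: 4

4


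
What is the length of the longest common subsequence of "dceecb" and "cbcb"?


LCS of "dceecb" and "cbcb"
DP table:
           c    b    c    b
      0    0    0    0    0
  d   0    0    0    0    0
  c   0    1    1    1    1
  e   0    1    1    1    1
  e   0    1    1    1    1
  c   0    1    1    2    2
  b   0    1    2    2    3
LCS length = dp[6][4] = 3

3


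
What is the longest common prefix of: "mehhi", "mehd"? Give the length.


Words: mehhi, mehd
  Position 0: all 'm' => match
  Position 1: all 'e' => match
  Position 2: all 'h' => match
  Position 3: ('h', 'd') => mismatch, stop
LCP = "meh" (length 3)

3


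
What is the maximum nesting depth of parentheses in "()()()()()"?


Input: "()()()()()"
Tracking depth:
  Position 0 '(': depth becomes 1
  Position 1 ')': depth becomes 0
  Position 2 '(': depth becomes 1
  Position 3 ')': depth becomes 0
  Position 4 '(': depth becomes 1
  Position 5 ')': depth becomes 0
  Position 6 '(': depth becomes 1
  Position 7 ')': depth becomes 0
  Position 8 '(': depth becomes 1
  Position 9 ')': depth becomes 0
Maximum depth reached: 1

1


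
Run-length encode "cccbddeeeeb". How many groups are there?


Input: cccbddeeeeb
Scanning for consecutive runs:
  Group 1: 'c' x 3 (positions 0-2)
  Group 2: 'b' x 1 (positions 3-3)
  Group 3: 'd' x 2 (positions 4-5)
  Group 4: 'e' x 4 (positions 6-9)
  Group 5: 'b' x 1 (positions 10-10)
Total groups: 5

5


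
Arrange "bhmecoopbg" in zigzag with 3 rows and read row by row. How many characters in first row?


Zigzag "bhmecoopbg" into 3 rows:
Placing characters:
  'b' => row 0
  'h' => row 1
  'm' => row 2
  'e' => row 1
  'c' => row 0
  'o' => row 1
  'o' => row 2
  'p' => row 1
  'b' => row 0
  'g' => row 1
Rows:
  Row 0: "bcb"
  Row 1: "heopg"
  Row 2: "mo"
First row length: 3

3


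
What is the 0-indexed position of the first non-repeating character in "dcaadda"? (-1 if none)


Input: dcaadda
Character frequencies:
  'a': 3
  'c': 1
  'd': 3
Scanning left to right for freq == 1:
  Position 0 ('d'): freq=3, skip
  Position 1 ('c'): unique! => answer = 1

1


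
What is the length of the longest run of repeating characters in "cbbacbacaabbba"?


Input: "cbbacbacaabbba"
Scanning for longest run:
  Position 1 ('b'): new char, reset run to 1
  Position 2 ('b'): continues run of 'b', length=2
  Position 3 ('a'): new char, reset run to 1
  Position 4 ('c'): new char, reset run to 1
  Position 5 ('b'): new char, reset run to 1
  Position 6 ('a'): new char, reset run to 1
  Position 7 ('c'): new char, reset run to 1
  Position 8 ('a'): new char, reset run to 1
  Position 9 ('a'): continues run of 'a', length=2
  Position 10 ('b'): new char, reset run to 1
  Position 11 ('b'): continues run of 'b', length=2
  Position 12 ('b'): continues run of 'b', length=3
  Position 13 ('a'): new char, reset run to 1
Longest run: 'b' with length 3

3


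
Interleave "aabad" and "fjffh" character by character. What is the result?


Interleaving "aabad" and "fjffh":
  Position 0: 'a' from first, 'f' from second => "af"
  Position 1: 'a' from first, 'j' from second => "aj"
  Position 2: 'b' from first, 'f' from second => "bf"
  Position 3: 'a' from first, 'f' from second => "af"
  Position 4: 'd' from first, 'h' from second => "dh"
Result: afajbfafdh

afajbfafdh


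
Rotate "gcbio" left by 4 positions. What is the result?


Input: "gcbio", rotate left by 4
First 4 characters: "gcbi"
Remaining characters: "o"
Concatenate remaining + first: "o" + "gcbi" = "ogcbi"

ogcbi


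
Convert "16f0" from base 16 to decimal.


Input: "16f0" in base 16
Positional expansion:
  Digit '1' (value 1) x 16^3 = 4096
  Digit '6' (value 6) x 16^2 = 1536
  Digit 'f' (value 15) x 16^1 = 240
  Digit '0' (value 0) x 16^0 = 0
Sum = 5872

5872


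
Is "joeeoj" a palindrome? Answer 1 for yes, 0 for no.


Input: joeeoj
Reversed: joeeoj
  Compare pos 0 ('j') with pos 5 ('j'): match
  Compare pos 1 ('o') with pos 4 ('o'): match
  Compare pos 2 ('e') with pos 3 ('e'): match
Result: palindrome

1


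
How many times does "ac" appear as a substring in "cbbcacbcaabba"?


Searching for "ac" in "cbbcacbcaabba"
Scanning each position:
  Position 0: "cb" => no
  Position 1: "bb" => no
  Position 2: "bc" => no
  Position 3: "ca" => no
  Position 4: "ac" => MATCH
  Position 5: "cb" => no
  Position 6: "bc" => no
  Position 7: "ca" => no
  Position 8: "aa" => no
  Position 9: "ab" => no
  Position 10: "bb" => no
  Position 11: "ba" => no
Total occurrences: 1

1


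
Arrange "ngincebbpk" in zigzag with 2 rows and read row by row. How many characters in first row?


Zigzag "ngincebbpk" into 2 rows:
Placing characters:
  'n' => row 0
  'g' => row 1
  'i' => row 0
  'n' => row 1
  'c' => row 0
  'e' => row 1
  'b' => row 0
  'b' => row 1
  'p' => row 0
  'k' => row 1
Rows:
  Row 0: "nicbp"
  Row 1: "gnebk"
First row length: 5

5


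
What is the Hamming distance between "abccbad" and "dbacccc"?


Comparing "abccbad" and "dbacccc" position by position:
  Position 0: 'a' vs 'd' => differ
  Position 1: 'b' vs 'b' => same
  Position 2: 'c' vs 'a' => differ
  Position 3: 'c' vs 'c' => same
  Position 4: 'b' vs 'c' => differ
  Position 5: 'a' vs 'c' => differ
  Position 6: 'd' vs 'c' => differ
Total differences (Hamming distance): 5

5


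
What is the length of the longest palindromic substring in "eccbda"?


Input: "eccbda"
Checking substrings for palindromes:
  [1:3] "cc" (len 2) => palindrome
Longest palindromic substring: "cc" with length 2

2


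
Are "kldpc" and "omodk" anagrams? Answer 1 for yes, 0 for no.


Strings: "kldpc", "omodk"
Sorted first:  cdklp
Sorted second: dkmoo
Differ at position 0: 'c' vs 'd' => not anagrams

0


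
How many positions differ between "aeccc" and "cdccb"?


Comparing "aeccc" and "cdccb" position by position:
  Position 0: 'a' vs 'c' => DIFFER
  Position 1: 'e' vs 'd' => DIFFER
  Position 2: 'c' vs 'c' => same
  Position 3: 'c' vs 'c' => same
  Position 4: 'c' vs 'b' => DIFFER
Positions that differ: 3

3


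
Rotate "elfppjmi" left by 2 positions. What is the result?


Input: "elfppjmi", rotate left by 2
First 2 characters: "el"
Remaining characters: "fppjmi"
Concatenate remaining + first: "fppjmi" + "el" = "fppjmiel"

fppjmiel


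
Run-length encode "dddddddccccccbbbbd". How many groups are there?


Input: dddddddccccccbbbbd
Scanning for consecutive runs:
  Group 1: 'd' x 7 (positions 0-6)
  Group 2: 'c' x 6 (positions 7-12)
  Group 3: 'b' x 4 (positions 13-16)
  Group 4: 'd' x 1 (positions 17-17)
Total groups: 4

4


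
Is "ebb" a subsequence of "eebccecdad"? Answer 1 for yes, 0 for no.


Check if "ebb" is a subsequence of "eebccecdad"
Greedy scan:
  Position 0 ('e'): matches sub[0] = 'e'
  Position 1 ('e'): no match needed
  Position 2 ('b'): matches sub[1] = 'b'
  Position 3 ('c'): no match needed
  Position 4 ('c'): no match needed
  Position 5 ('e'): no match needed
  Position 6 ('c'): no match needed
  Position 7 ('d'): no match needed
  Position 8 ('a'): no match needed
  Position 9 ('d'): no match needed
Only matched 2/3 characters => not a subsequence

0


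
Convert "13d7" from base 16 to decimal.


Input: "13d7" in base 16
Positional expansion:
  Digit '1' (value 1) x 16^3 = 4096
  Digit '3' (value 3) x 16^2 = 768
  Digit 'd' (value 13) x 16^1 = 208
  Digit '7' (value 7) x 16^0 = 7
Sum = 5079

5079


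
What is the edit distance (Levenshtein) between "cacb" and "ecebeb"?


Computing edit distance: "cacb" -> "ecebeb"
DP table:
           e    c    e    b    e    b
      0    1    2    3    4    5    6
  c   1    1    1    2    3    4    5
  a   2    2    2    2    3    4    5
  c   3    3    2    3    3    4    5
  b   4    4    3    3    3    4    4
Edit distance = dp[4][6] = 4

4


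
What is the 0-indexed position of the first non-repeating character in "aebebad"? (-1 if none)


Input: aebebad
Character frequencies:
  'a': 2
  'b': 2
  'd': 1
  'e': 2
Scanning left to right for freq == 1:
  Position 0 ('a'): freq=2, skip
  Position 1 ('e'): freq=2, skip
  Position 2 ('b'): freq=2, skip
  Position 3 ('e'): freq=2, skip
  Position 4 ('b'): freq=2, skip
  Position 5 ('a'): freq=2, skip
  Position 6 ('d'): unique! => answer = 6

6


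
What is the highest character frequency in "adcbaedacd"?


Input: adcbaedacd
Character counts:
  'a': 3
  'b': 1
  'c': 2
  'd': 3
  'e': 1
Maximum frequency: 3

3


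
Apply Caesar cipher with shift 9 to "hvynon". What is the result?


Caesar cipher: shift "hvynon" by 9
  'h' (pos 7) + 9 = pos 16 = 'q'
  'v' (pos 21) + 9 = pos 4 = 'e'
  'y' (pos 24) + 9 = pos 7 = 'h'
  'n' (pos 13) + 9 = pos 22 = 'w'
  'o' (pos 14) + 9 = pos 23 = 'x'
  'n' (pos 13) + 9 = pos 22 = 'w'
Result: qehwxw

qehwxw


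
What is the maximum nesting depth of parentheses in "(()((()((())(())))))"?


Input: "(()((()((())(())))))"
Tracking depth:
  Position 0 '(': depth becomes 1
  Position 1 '(': depth becomes 2
  Position 2 ')': depth becomes 1
  Position 3 '(': depth becomes 2
  Position 4 '(': depth becomes 3
  Position 5 '(': depth becomes 4
  Position 6 ')': depth becomes 3
  Position 7 '(': depth becomes 4
  Position 8 '(': depth becomes 5
  Position 9 '(': depth becomes 6
  Position 10 ')': depth becomes 5
  Position 11 ')': depth becomes 4
  Position 12 '(': depth becomes 5
  Position 13 '(': depth becomes 6
  Position 14 ')': depth becomes 5
  Position 15 ')': depth becomes 4
  Position 16 ')': depth becomes 3
  Position 17 ')': depth becomes 2
  Position 18 ')': depth becomes 1
  Position 19 ')': depth becomes 0
Maximum depth reached: 6

6


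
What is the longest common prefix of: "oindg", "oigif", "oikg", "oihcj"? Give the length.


Words: oindg, oigif, oikg, oihcj
  Position 0: all 'o' => match
  Position 1: all 'i' => match
  Position 2: ('n', 'g', 'k', 'h') => mismatch, stop
LCP = "oi" (length 2)

2


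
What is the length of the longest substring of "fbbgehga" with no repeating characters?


Input: "fbbgehga"
Sliding window (track last position of each char):
  Position 0 ('f'): window [0,0] length 1 -- new best
  Position 1 ('b'): window [0,1] length 2 -- new best
  Position 2 ('b'): repeat (last at 1), move window start to 2
  Position 2 ('b'): window [2,2] length 1
  Position 3 ('g'): window [2,3] length 2
  Position 4 ('e'): window [2,4] length 3 -- new best
  Position 5 ('h'): window [2,5] length 4 -- new best
  Position 6 ('g'): repeat (last at 3), move window start to 4
  Position 6 ('g'): window [4,6] length 3
  Position 7 ('a'): window [4,7] length 4
Longest substring with no repeats: "bgeh" with length 4

4


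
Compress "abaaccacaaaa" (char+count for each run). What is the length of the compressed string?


Input: abaaccacaaaa
Runs:
  'a' x 1 => "a1"
  'b' x 1 => "b1"
  'a' x 2 => "a2"
  'c' x 2 => "c2"
  'a' x 1 => "a1"
  'c' x 1 => "c1"
  'a' x 4 => "a4"
Compressed: "a1b1a2c2a1c1a4"
Compressed length: 14

14


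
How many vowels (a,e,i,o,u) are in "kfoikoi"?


Input: kfoikoi
Checking each character:
  'k' at position 0: consonant
  'f' at position 1: consonant
  'o' at position 2: vowel (running total: 1)
  'i' at position 3: vowel (running total: 2)
  'k' at position 4: consonant
  'o' at position 5: vowel (running total: 3)
  'i' at position 6: vowel (running total: 4)
Total vowels: 4

4


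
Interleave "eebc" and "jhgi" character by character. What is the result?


Interleaving "eebc" and "jhgi":
  Position 0: 'e' from first, 'j' from second => "ej"
  Position 1: 'e' from first, 'h' from second => "eh"
  Position 2: 'b' from first, 'g' from second => "bg"
  Position 3: 'c' from first, 'i' from second => "ci"
Result: ejehbgci

ejehbgci


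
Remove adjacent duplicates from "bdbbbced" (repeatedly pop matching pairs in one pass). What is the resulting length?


Input: bdbbbced
Stack-based adjacent duplicate removal:
  Read 'b': push. Stack: b
  Read 'd': push. Stack: bd
  Read 'b': push. Stack: bdb
  Read 'b': matches stack top 'b' => pop. Stack: bd
  Read 'b': push. Stack: bdb
  Read 'c': push. Stack: bdbc
  Read 'e': push. Stack: bdbce
  Read 'd': push. Stack: bdbced
Final stack: "bdbced" (length 6)

6


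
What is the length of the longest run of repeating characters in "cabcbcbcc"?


Input: "cabcbcbcc"
Scanning for longest run:
  Position 1 ('a'): new char, reset run to 1
  Position 2 ('b'): new char, reset run to 1
  Position 3 ('c'): new char, reset run to 1
  Position 4 ('b'): new char, reset run to 1
  Position 5 ('c'): new char, reset run to 1
  Position 6 ('b'): new char, reset run to 1
  Position 7 ('c'): new char, reset run to 1
  Position 8 ('c'): continues run of 'c', length=2
Longest run: 'c' with length 2

2


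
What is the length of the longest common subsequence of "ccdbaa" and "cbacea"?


LCS of "ccdbaa" and "cbacea"
DP table:
           c    b    a    c    e    a
      0    0    0    0    0    0    0
  c   0    1    1    1    1    1    1
  c   0    1    1    1    2    2    2
  d   0    1    1    1    2    2    2
  b   0    1    2    2    2    2    2
  a   0    1    2    3    3    3    3
  a   0    1    2    3    3    3    4
LCS length = dp[6][6] = 4

4


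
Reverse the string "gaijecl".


Input: gaijecl
Reading characters right to left:
  Position 6: 'l'
  Position 5: 'c'
  Position 4: 'e'
  Position 3: 'j'
  Position 2: 'i'
  Position 1: 'a'
  Position 0: 'g'
Reversed: lcejiag

lcejiag


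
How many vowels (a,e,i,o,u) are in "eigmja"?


Input: eigmja
Checking each character:
  'e' at position 0: vowel (running total: 1)
  'i' at position 1: vowel (running total: 2)
  'g' at position 2: consonant
  'm' at position 3: consonant
  'j' at position 4: consonant
  'a' at position 5: vowel (running total: 3)
Total vowels: 3

3


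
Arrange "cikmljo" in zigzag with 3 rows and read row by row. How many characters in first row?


Zigzag "cikmljo" into 3 rows:
Placing characters:
  'c' => row 0
  'i' => row 1
  'k' => row 2
  'm' => row 1
  'l' => row 0
  'j' => row 1
  'o' => row 2
Rows:
  Row 0: "cl"
  Row 1: "imj"
  Row 2: "ko"
First row length: 2

2


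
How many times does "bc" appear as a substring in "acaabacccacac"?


Searching for "bc" in "acaabacccacac"
Scanning each position:
  Position 0: "ac" => no
  Position 1: "ca" => no
  Position 2: "aa" => no
  Position 3: "ab" => no
  Position 4: "ba" => no
  Position 5: "ac" => no
  Position 6: "cc" => no
  Position 7: "cc" => no
  Position 8: "ca" => no
  Position 9: "ac" => no
  Position 10: "ca" => no
  Position 11: "ac" => no
Total occurrences: 0

0


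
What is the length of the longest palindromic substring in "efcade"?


Input: "efcade"
Checking substrings for palindromes:
  No multi-char palindromic substrings found
Longest palindromic substring: "e" with length 1

1


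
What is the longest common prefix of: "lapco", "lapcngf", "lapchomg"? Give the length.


Words: lapco, lapcngf, lapchomg
  Position 0: all 'l' => match
  Position 1: all 'a' => match
  Position 2: all 'p' => match
  Position 3: all 'c' => match
  Position 4: ('o', 'n', 'h') => mismatch, stop
LCP = "lapc" (length 4)

4


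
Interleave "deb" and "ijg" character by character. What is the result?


Interleaving "deb" and "ijg":
  Position 0: 'd' from first, 'i' from second => "di"
  Position 1: 'e' from first, 'j' from second => "ej"
  Position 2: 'b' from first, 'g' from second => "bg"
Result: diejbg

diejbg


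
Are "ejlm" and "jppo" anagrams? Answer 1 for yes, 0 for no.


Strings: "ejlm", "jppo"
Sorted first:  ejlm
Sorted second: jopp
Differ at position 0: 'e' vs 'j' => not anagrams

0


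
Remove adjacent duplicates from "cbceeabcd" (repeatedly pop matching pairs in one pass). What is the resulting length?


Input: cbceeabcd
Stack-based adjacent duplicate removal:
  Read 'c': push. Stack: c
  Read 'b': push. Stack: cb
  Read 'c': push. Stack: cbc
  Read 'e': push. Stack: cbce
  Read 'e': matches stack top 'e' => pop. Stack: cbc
  Read 'a': push. Stack: cbca
  Read 'b': push. Stack: cbcab
  Read 'c': push. Stack: cbcabc
  Read 'd': push. Stack: cbcabcd
Final stack: "cbcabcd" (length 7)

7


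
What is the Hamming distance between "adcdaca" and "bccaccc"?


Comparing "adcdaca" and "bccaccc" position by position:
  Position 0: 'a' vs 'b' => differ
  Position 1: 'd' vs 'c' => differ
  Position 2: 'c' vs 'c' => same
  Position 3: 'd' vs 'a' => differ
  Position 4: 'a' vs 'c' => differ
  Position 5: 'c' vs 'c' => same
  Position 6: 'a' vs 'c' => differ
Total differences (Hamming distance): 5

5


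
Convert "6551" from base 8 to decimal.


Input: "6551" in base 8
Positional expansion:
  Digit '6' (value 6) x 8^3 = 3072
  Digit '5' (value 5) x 8^2 = 320
  Digit '5' (value 5) x 8^1 = 40
  Digit '1' (value 1) x 8^0 = 1
Sum = 3433

3433


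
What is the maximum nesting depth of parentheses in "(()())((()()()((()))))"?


Input: "(()())((()()()((()))))"
Tracking depth:
  Position 0 '(': depth becomes 1
  Position 1 '(': depth becomes 2
  Position 2 ')': depth becomes 1
  Position 3 '(': depth becomes 2
  Position 4 ')': depth becomes 1
  Position 5 ')': depth becomes 0
  Position 6 '(': depth becomes 1
  Position 7 '(': depth becomes 2
  Position 8 '(': depth becomes 3
  Position 9 ')': depth becomes 2
  Position 10 '(': depth becomes 3
  Position 11 ')': depth becomes 2
  Position 12 '(': depth becomes 3
  Position 13 ')': depth becomes 2
  Position 14 '(': depth becomes 3
  Position 15 '(': depth becomes 4
  Position 16 '(': depth becomes 5
  Position 17 ')': depth becomes 4
  Position 18 ')': depth becomes 3
  Position 19 ')': depth becomes 2
  Position 20 ')': depth becomes 1
  Position 21 ')': depth becomes 0
Maximum depth reached: 5

5


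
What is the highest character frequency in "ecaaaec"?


Input: ecaaaec
Character counts:
  'a': 3
  'c': 2
  'e': 2
Maximum frequency: 3

3


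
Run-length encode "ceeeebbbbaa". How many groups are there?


Input: ceeeebbbbaa
Scanning for consecutive runs:
  Group 1: 'c' x 1 (positions 0-0)
  Group 2: 'e' x 4 (positions 1-4)
  Group 3: 'b' x 4 (positions 5-8)
  Group 4: 'a' x 2 (positions 9-10)
Total groups: 4

4


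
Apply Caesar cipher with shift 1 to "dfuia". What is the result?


Caesar cipher: shift "dfuia" by 1
  'd' (pos 3) + 1 = pos 4 = 'e'
  'f' (pos 5) + 1 = pos 6 = 'g'
  'u' (pos 20) + 1 = pos 21 = 'v'
  'i' (pos 8) + 1 = pos 9 = 'j'
  'a' (pos 0) + 1 = pos 1 = 'b'
Result: egvjb

egvjb


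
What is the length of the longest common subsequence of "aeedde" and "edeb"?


LCS of "aeedde" and "edeb"
DP table:
           e    d    e    b
      0    0    0    0    0
  a   0    0    0    0    0
  e   0    1    1    1    1
  e   0    1    1    2    2
  d   0    1    2    2    2
  d   0    1    2    2    2
  e   0    1    2    3    3
LCS length = dp[6][4] = 3

3


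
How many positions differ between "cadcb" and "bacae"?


Comparing "cadcb" and "bacae" position by position:
  Position 0: 'c' vs 'b' => DIFFER
  Position 1: 'a' vs 'a' => same
  Position 2: 'd' vs 'c' => DIFFER
  Position 3: 'c' vs 'a' => DIFFER
  Position 4: 'b' vs 'e' => DIFFER
Positions that differ: 4

4


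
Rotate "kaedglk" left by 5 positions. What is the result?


Input: "kaedglk", rotate left by 5
First 5 characters: "kaedg"
Remaining characters: "lk"
Concatenate remaining + first: "lk" + "kaedg" = "lkkaedg"

lkkaedg


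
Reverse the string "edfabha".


Input: edfabha
Reading characters right to left:
  Position 6: 'a'
  Position 5: 'h'
  Position 4: 'b'
  Position 3: 'a'
  Position 2: 'f'
  Position 1: 'd'
  Position 0: 'e'
Reversed: ahbafde

ahbafde


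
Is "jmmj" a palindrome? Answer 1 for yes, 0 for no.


Input: jmmj
Reversed: jmmj
  Compare pos 0 ('j') with pos 3 ('j'): match
  Compare pos 1 ('m') with pos 2 ('m'): match
Result: palindrome

1


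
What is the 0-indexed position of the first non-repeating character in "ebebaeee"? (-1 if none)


Input: ebebaeee
Character frequencies:
  'a': 1
  'b': 2
  'e': 5
Scanning left to right for freq == 1:
  Position 0 ('e'): freq=5, skip
  Position 1 ('b'): freq=2, skip
  Position 2 ('e'): freq=5, skip
  Position 3 ('b'): freq=2, skip
  Position 4 ('a'): unique! => answer = 4

4


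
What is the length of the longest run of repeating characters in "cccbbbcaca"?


Input: "cccbbbcaca"
Scanning for longest run:
  Position 1 ('c'): continues run of 'c', length=2
  Position 2 ('c'): continues run of 'c', length=3
  Position 3 ('b'): new char, reset run to 1
  Position 4 ('b'): continues run of 'b', length=2
  Position 5 ('b'): continues run of 'b', length=3
  Position 6 ('c'): new char, reset run to 1
  Position 7 ('a'): new char, reset run to 1
  Position 8 ('c'): new char, reset run to 1
  Position 9 ('a'): new char, reset run to 1
Longest run: 'c' with length 3

3


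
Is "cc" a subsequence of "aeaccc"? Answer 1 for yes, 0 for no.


Check if "cc" is a subsequence of "aeaccc"
Greedy scan:
  Position 0 ('a'): no match needed
  Position 1 ('e'): no match needed
  Position 2 ('a'): no match needed
  Position 3 ('c'): matches sub[0] = 'c'
  Position 4 ('c'): matches sub[1] = 'c'
  Position 5 ('c'): no match needed
All 2 characters matched => is a subsequence

1


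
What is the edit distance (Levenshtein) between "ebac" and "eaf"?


Computing edit distance: "ebac" -> "eaf"
DP table:
           e    a    f
      0    1    2    3
  e   1    0    1    2
  b   2    1    1    2
  a   3    2    1    2
  c   4    3    2    2
Edit distance = dp[4][3] = 2

2


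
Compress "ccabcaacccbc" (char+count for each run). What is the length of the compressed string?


Input: ccabcaacccbc
Runs:
  'c' x 2 => "c2"
  'a' x 1 => "a1"
  'b' x 1 => "b1"
  'c' x 1 => "c1"
  'a' x 2 => "a2"
  'c' x 3 => "c3"
  'b' x 1 => "b1"
  'c' x 1 => "c1"
Compressed: "c2a1b1c1a2c3b1c1"
Compressed length: 16

16


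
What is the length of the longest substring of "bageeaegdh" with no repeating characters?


Input: "bageeaegdh"
Sliding window (track last position of each char):
  Position 0 ('b'): window [0,0] length 1 -- new best
  Position 1 ('a'): window [0,1] length 2 -- new best
  Position 2 ('g'): window [0,2] length 3 -- new best
  Position 3 ('e'): window [0,3] length 4 -- new best
  Position 4 ('e'): repeat (last at 3), move window start to 4
  Position 4 ('e'): window [4,4] length 1
  Position 5 ('a'): window [4,5] length 2
  Position 6 ('e'): repeat (last at 4), move window start to 5
  Position 6 ('e'): window [5,6] length 2
  Position 7 ('g'): window [5,7] length 3
  Position 8 ('d'): window [5,8] length 4
  Position 9 ('h'): window [5,9] length 5 -- new best
Longest substring with no repeats: "aegdh" with length 5

5


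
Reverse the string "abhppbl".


Input: abhppbl
Reading characters right to left:
  Position 6: 'l'
  Position 5: 'b'
  Position 4: 'p'
  Position 3: 'p'
  Position 2: 'h'
  Position 1: 'b'
  Position 0: 'a'
Reversed: lbpphba

lbpphba


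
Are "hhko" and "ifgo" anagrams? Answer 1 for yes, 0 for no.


Strings: "hhko", "ifgo"
Sorted first:  hhko
Sorted second: fgio
Differ at position 0: 'h' vs 'f' => not anagrams

0


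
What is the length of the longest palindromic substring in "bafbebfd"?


Input: "bafbebfd"
Checking substrings for palindromes:
  [2:7] "fbebf" (len 5) => palindrome
  [3:6] "beb" (len 3) => palindrome
Longest palindromic substring: "fbebf" with length 5

5


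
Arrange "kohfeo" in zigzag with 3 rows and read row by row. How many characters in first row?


Zigzag "kohfeo" into 3 rows:
Placing characters:
  'k' => row 0
  'o' => row 1
  'h' => row 2
  'f' => row 1
  'e' => row 0
  'o' => row 1
Rows:
  Row 0: "ke"
  Row 1: "ofo"
  Row 2: "h"
First row length: 2

2


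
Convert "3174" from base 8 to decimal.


Input: "3174" in base 8
Positional expansion:
  Digit '3' (value 3) x 8^3 = 1536
  Digit '1' (value 1) x 8^2 = 64
  Digit '7' (value 7) x 8^1 = 56
  Digit '4' (value 4) x 8^0 = 4
Sum = 1660

1660


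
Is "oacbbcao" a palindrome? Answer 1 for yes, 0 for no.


Input: oacbbcao
Reversed: oacbbcao
  Compare pos 0 ('o') with pos 7 ('o'): match
  Compare pos 1 ('a') with pos 6 ('a'): match
  Compare pos 2 ('c') with pos 5 ('c'): match
  Compare pos 3 ('b') with pos 4 ('b'): match
Result: palindrome

1


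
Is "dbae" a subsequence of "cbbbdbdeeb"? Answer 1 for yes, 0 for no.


Check if "dbae" is a subsequence of "cbbbdbdeeb"
Greedy scan:
  Position 0 ('c'): no match needed
  Position 1 ('b'): no match needed
  Position 2 ('b'): no match needed
  Position 3 ('b'): no match needed
  Position 4 ('d'): matches sub[0] = 'd'
  Position 5 ('b'): matches sub[1] = 'b'
  Position 6 ('d'): no match needed
  Position 7 ('e'): no match needed
  Position 8 ('e'): no match needed
  Position 9 ('b'): no match needed
Only matched 2/4 characters => not a subsequence

0


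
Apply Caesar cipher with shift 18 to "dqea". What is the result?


Caesar cipher: shift "dqea" by 18
  'd' (pos 3) + 18 = pos 21 = 'v'
  'q' (pos 16) + 18 = pos 8 = 'i'
  'e' (pos 4) + 18 = pos 22 = 'w'
  'a' (pos 0) + 18 = pos 18 = 's'
Result: viws

viws


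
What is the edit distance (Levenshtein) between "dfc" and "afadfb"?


Computing edit distance: "dfc" -> "afadfb"
DP table:
           a    f    a    d    f    b
      0    1    2    3    4    5    6
  d   1    1    2    3    3    4    5
  f   2    2    1    2    3    3    4
  c   3    3    2    2    3    4    4
Edit distance = dp[3][6] = 4

4


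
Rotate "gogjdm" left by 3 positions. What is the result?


Input: "gogjdm", rotate left by 3
First 3 characters: "gog"
Remaining characters: "jdm"
Concatenate remaining + first: "jdm" + "gog" = "jdmgog"

jdmgog


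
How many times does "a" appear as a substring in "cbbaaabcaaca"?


Searching for "a" in "cbbaaabcaaca"
Scanning each position:
  Position 0: "c" => no
  Position 1: "b" => no
  Position 2: "b" => no
  Position 3: "a" => MATCH
  Position 4: "a" => MATCH
  Position 5: "a" => MATCH
  Position 6: "b" => no
  Position 7: "c" => no
  Position 8: "a" => MATCH
  Position 9: "a" => MATCH
  Position 10: "c" => no
  Position 11: "a" => MATCH
Total occurrences: 6

6


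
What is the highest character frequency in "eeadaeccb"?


Input: eeadaeccb
Character counts:
  'a': 2
  'b': 1
  'c': 2
  'd': 1
  'e': 3
Maximum frequency: 3

3


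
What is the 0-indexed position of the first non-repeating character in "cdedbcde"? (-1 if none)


Input: cdedbcde
Character frequencies:
  'b': 1
  'c': 2
  'd': 3
  'e': 2
Scanning left to right for freq == 1:
  Position 0 ('c'): freq=2, skip
  Position 1 ('d'): freq=3, skip
  Position 2 ('e'): freq=2, skip
  Position 3 ('d'): freq=3, skip
  Position 4 ('b'): unique! => answer = 4

4


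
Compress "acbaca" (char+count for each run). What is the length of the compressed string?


Input: acbaca
Runs:
  'a' x 1 => "a1"
  'c' x 1 => "c1"
  'b' x 1 => "b1"
  'a' x 1 => "a1"
  'c' x 1 => "c1"
  'a' x 1 => "a1"
Compressed: "a1c1b1a1c1a1"
Compressed length: 12

12


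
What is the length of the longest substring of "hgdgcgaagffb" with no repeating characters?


Input: "hgdgcgaagffb"
Sliding window (track last position of each char):
  Position 0 ('h'): window [0,0] length 1 -- new best
  Position 1 ('g'): window [0,1] length 2 -- new best
  Position 2 ('d'): window [0,2] length 3 -- new best
  Position 3 ('g'): repeat (last at 1), move window start to 2
  Position 3 ('g'): window [2,3] length 2
  Position 4 ('c'): window [2,4] length 3
  Position 5 ('g'): repeat (last at 3), move window start to 4
  Position 5 ('g'): window [4,5] length 2
  Position 6 ('a'): window [4,6] length 3
  Position 7 ('a'): repeat (last at 6), move window start to 7
  Position 7 ('a'): window [7,7] length 1
  Position 8 ('g'): window [7,8] length 2
  Position 9 ('f'): window [7,9] length 3
  Position 10 ('f'): repeat (last at 9), move window start to 10
  Position 10 ('f'): window [10,10] length 1
  Position 11 ('b'): window [10,11] length 2
Longest substring with no repeats: "hgd" with length 3

3


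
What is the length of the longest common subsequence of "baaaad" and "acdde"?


LCS of "baaaad" and "acdde"
DP table:
           a    c    d    d    e
      0    0    0    0    0    0
  b   0    0    0    0    0    0
  a   0    1    1    1    1    1
  a   0    1    1    1    1    1
  a   0    1    1    1    1    1
  a   0    1    1    1    1    1
  d   0    1    1    2    2    2
LCS length = dp[6][5] = 2

2


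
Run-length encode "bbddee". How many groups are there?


Input: bbddee
Scanning for consecutive runs:
  Group 1: 'b' x 2 (positions 0-1)
  Group 2: 'd' x 2 (positions 2-3)
  Group 3: 'e' x 2 (positions 4-5)
Total groups: 3

3


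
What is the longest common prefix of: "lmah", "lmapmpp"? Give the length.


Words: lmah, lmapmpp
  Position 0: all 'l' => match
  Position 1: all 'm' => match
  Position 2: all 'a' => match
  Position 3: ('h', 'p') => mismatch, stop
LCP = "lma" (length 3)

3


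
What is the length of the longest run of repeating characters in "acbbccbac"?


Input: "acbbccbac"
Scanning for longest run:
  Position 1 ('c'): new char, reset run to 1
  Position 2 ('b'): new char, reset run to 1
  Position 3 ('b'): continues run of 'b', length=2
  Position 4 ('c'): new char, reset run to 1
  Position 5 ('c'): continues run of 'c', length=2
  Position 6 ('b'): new char, reset run to 1
  Position 7 ('a'): new char, reset run to 1
  Position 8 ('c'): new char, reset run to 1
Longest run: 'b' with length 2

2


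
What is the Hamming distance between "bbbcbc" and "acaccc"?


Comparing "bbbcbc" and "acaccc" position by position:
  Position 0: 'b' vs 'a' => differ
  Position 1: 'b' vs 'c' => differ
  Position 2: 'b' vs 'a' => differ
  Position 3: 'c' vs 'c' => same
  Position 4: 'b' vs 'c' => differ
  Position 5: 'c' vs 'c' => same
Total differences (Hamming distance): 4

4


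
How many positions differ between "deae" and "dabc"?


Comparing "deae" and "dabc" position by position:
  Position 0: 'd' vs 'd' => same
  Position 1: 'e' vs 'a' => DIFFER
  Position 2: 'a' vs 'b' => DIFFER
  Position 3: 'e' vs 'c' => DIFFER
Positions that differ: 3

3


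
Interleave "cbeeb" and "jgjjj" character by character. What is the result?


Interleaving "cbeeb" and "jgjjj":
  Position 0: 'c' from first, 'j' from second => "cj"
  Position 1: 'b' from first, 'g' from second => "bg"
  Position 2: 'e' from first, 'j' from second => "ej"
  Position 3: 'e' from first, 'j' from second => "ej"
  Position 4: 'b' from first, 'j' from second => "bj"
Result: cjbgejejbj

cjbgejejbj


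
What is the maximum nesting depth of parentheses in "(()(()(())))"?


Input: "(()(()(())))"
Tracking depth:
  Position 0 '(': depth becomes 1
  Position 1 '(': depth becomes 2
  Position 2 ')': depth becomes 1
  Position 3 '(': depth becomes 2
  Position 4 '(': depth becomes 3
  Position 5 ')': depth becomes 2
  Position 6 '(': depth becomes 3
  Position 7 '(': depth becomes 4
  Position 8 ')': depth becomes 3
  Position 9 ')': depth becomes 2
  Position 10 ')': depth becomes 1
  Position 11 ')': depth becomes 0
Maximum depth reached: 4

4


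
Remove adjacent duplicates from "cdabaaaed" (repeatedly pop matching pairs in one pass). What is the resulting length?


Input: cdabaaaed
Stack-based adjacent duplicate removal:
  Read 'c': push. Stack: c
  Read 'd': push. Stack: cd
  Read 'a': push. Stack: cda
  Read 'b': push. Stack: cdab
  Read 'a': push. Stack: cdaba
  Read 'a': matches stack top 'a' => pop. Stack: cdab
  Read 'a': push. Stack: cdaba
  Read 'e': push. Stack: cdabae
  Read 'd': push. Stack: cdabaed
Final stack: "cdabaed" (length 7)

7


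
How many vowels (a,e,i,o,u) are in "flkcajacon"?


Input: flkcajacon
Checking each character:
  'f' at position 0: consonant
  'l' at position 1: consonant
  'k' at position 2: consonant
  'c' at position 3: consonant
  'a' at position 4: vowel (running total: 1)
  'j' at position 5: consonant
  'a' at position 6: vowel (running total: 2)
  'c' at position 7: consonant
  'o' at position 8: vowel (running total: 3)
  'n' at position 9: consonant
Total vowels: 3

3


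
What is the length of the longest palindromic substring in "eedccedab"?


Input: "eedccedab"
Checking substrings for palindromes:
  [0:2] "ee" (len 2) => palindrome
  [3:5] "cc" (len 2) => palindrome
Longest palindromic substring: "ee" with length 2

2


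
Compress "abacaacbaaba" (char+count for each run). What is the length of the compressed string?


Input: abacaacbaaba
Runs:
  'a' x 1 => "a1"
  'b' x 1 => "b1"
  'a' x 1 => "a1"
  'c' x 1 => "c1"
  'a' x 2 => "a2"
  'c' x 1 => "c1"
  'b' x 1 => "b1"
  'a' x 2 => "a2"
  'b' x 1 => "b1"
  'a' x 1 => "a1"
Compressed: "a1b1a1c1a2c1b1a2b1a1"
Compressed length: 20

20


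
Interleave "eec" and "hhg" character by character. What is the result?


Interleaving "eec" and "hhg":
  Position 0: 'e' from first, 'h' from second => "eh"
  Position 1: 'e' from first, 'h' from second => "eh"
  Position 2: 'c' from first, 'g' from second => "cg"
Result: ehehcg

ehehcg


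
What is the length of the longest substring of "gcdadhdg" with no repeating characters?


Input: "gcdadhdg"
Sliding window (track last position of each char):
  Position 0 ('g'): window [0,0] length 1 -- new best
  Position 1 ('c'): window [0,1] length 2 -- new best
  Position 2 ('d'): window [0,2] length 3 -- new best
  Position 3 ('a'): window [0,3] length 4 -- new best
  Position 4 ('d'): repeat (last at 2), move window start to 3
  Position 4 ('d'): window [3,4] length 2
  Position 5 ('h'): window [3,5] length 3
  Position 6 ('d'): repeat (last at 4), move window start to 5
  Position 6 ('d'): window [5,6] length 2
  Position 7 ('g'): window [5,7] length 3
Longest substring with no repeats: "gcda" with length 4

4


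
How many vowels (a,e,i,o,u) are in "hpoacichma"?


Input: hpoacichma
Checking each character:
  'h' at position 0: consonant
  'p' at position 1: consonant
  'o' at position 2: vowel (running total: 1)
  'a' at position 3: vowel (running total: 2)
  'c' at position 4: consonant
  'i' at position 5: vowel (running total: 3)
  'c' at position 6: consonant
  'h' at position 7: consonant
  'm' at position 8: consonant
  'a' at position 9: vowel (running total: 4)
Total vowels: 4

4


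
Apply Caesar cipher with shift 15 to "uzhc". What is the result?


Caesar cipher: shift "uzhc" by 15
  'u' (pos 20) + 15 = pos 9 = 'j'
  'z' (pos 25) + 15 = pos 14 = 'o'
  'h' (pos 7) + 15 = pos 22 = 'w'
  'c' (pos 2) + 15 = pos 17 = 'r'
Result: jowr

jowr
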